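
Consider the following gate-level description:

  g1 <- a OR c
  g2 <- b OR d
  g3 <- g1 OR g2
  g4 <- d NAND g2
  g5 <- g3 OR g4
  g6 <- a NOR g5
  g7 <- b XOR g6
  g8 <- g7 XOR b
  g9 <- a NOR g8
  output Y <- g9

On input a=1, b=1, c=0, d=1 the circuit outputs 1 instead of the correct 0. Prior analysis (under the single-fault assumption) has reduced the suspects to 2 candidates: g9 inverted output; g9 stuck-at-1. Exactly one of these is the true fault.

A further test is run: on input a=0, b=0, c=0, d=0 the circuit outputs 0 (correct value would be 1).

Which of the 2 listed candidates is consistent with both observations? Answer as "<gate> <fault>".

g9 inverted output

Evaluate each candidate on input a=0, b=0, c=0, d=0:
  g9 inverted output: g1=0, g2=0, g3=0, g4=1, g5=1, g6=0, g7=0, g8=0, g9=0 [inverted output] → 0 — matches
  g9 stuck-at-1: g1=0, g2=0, g3=0, g4=1, g5=1, g6=0, g7=0, g8=0, g9=1 [stuck-at-1] → 1 — eliminated
Only g9 inverted output reproduces the observed 0.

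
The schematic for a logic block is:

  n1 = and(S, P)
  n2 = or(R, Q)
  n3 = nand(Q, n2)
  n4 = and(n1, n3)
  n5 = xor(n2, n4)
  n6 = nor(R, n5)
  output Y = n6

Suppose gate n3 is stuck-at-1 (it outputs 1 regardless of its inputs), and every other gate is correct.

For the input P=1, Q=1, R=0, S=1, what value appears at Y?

1

Propagate with n3 forced: n1=1, n2=1, n3=1 [stuck-at-1], n4=1, n5=0, n6=1.
So Y = 1. (Without the fault it would be 0.)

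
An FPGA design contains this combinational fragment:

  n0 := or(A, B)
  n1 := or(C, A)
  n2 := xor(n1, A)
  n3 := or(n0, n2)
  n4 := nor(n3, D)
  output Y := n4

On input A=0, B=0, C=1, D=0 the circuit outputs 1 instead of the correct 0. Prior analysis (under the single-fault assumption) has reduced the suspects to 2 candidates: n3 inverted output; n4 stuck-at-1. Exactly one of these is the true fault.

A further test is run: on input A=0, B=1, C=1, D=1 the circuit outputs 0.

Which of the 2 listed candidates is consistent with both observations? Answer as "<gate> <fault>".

Evaluate each candidate on input A=0, B=1, C=1, D=1:
  n3 inverted output: n0=1, n1=1, n2=1, n3=0 [inverted output], n4=0 → 0 — matches
  n4 stuck-at-1: n0=1, n1=1, n2=1, n3=1, n4=1 [stuck-at-1] → 1 — eliminated
Only n3 inverted output reproduces the observed 0.

n3 inverted output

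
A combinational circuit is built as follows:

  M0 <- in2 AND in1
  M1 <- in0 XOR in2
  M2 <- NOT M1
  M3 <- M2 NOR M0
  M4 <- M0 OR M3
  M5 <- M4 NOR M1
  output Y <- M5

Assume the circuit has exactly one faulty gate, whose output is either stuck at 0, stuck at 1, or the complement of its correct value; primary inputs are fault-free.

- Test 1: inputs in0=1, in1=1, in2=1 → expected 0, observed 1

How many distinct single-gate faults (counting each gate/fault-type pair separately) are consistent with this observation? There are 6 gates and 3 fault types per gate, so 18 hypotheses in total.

6

Fault-free: M0=1, M1=0, M2=1, M3=0, M4=1, M5=0 → 0. Observed 1.
  M0: stuck-at-0, inverted output ✓; others ✗
  M1: none of the 3 fault types match ✗
  M2: none of the 3 fault types match ✗
  M3: none of the 3 fault types match ✗
  M4: stuck-at-0, inverted output ✓; others ✗
  M5: stuck-at-1, inverted output ✓; others ✗
Consistent faults: {M0 stuck-at-0, M0 inverted output, M4 stuck-at-0, M4 inverted output, M5 stuck-at-1, M5 inverted output} — 6 in all.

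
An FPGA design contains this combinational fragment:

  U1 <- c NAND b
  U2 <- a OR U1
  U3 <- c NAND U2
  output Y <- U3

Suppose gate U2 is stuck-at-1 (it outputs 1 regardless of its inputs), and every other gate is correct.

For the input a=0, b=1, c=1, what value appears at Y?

0

Propagate with U2 forced: U1=0, U2=1 [stuck-at-1], U3=0.
So Y = 0. (Without the fault it would be 1.)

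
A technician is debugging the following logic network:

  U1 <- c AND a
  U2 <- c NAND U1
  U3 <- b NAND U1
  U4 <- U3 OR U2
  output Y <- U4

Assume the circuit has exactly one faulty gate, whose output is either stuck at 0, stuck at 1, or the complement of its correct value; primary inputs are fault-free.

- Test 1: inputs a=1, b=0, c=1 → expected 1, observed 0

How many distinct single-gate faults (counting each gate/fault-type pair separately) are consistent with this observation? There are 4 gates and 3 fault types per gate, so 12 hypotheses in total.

Fault-free: U1=1, U2=0, U3=1, U4=1 → 1. Observed 0.
  U1 stuck-at-0: output 1 ✗
  U1 stuck-at-1: output 1 ✗
  U1 inverted output: output 1 ✗
  U2 stuck-at-0: output 1 ✗
  U2 stuck-at-1: output 1 ✗
  U2 inverted output: output 1 ✗
  U3 stuck-at-0: output 0 ✓
  U3 stuck-at-1: output 1 ✗
  U3 inverted output: output 0 ✓
  U4 stuck-at-0: output 0 ✓
  U4 stuck-at-1: output 1 ✗
  U4 inverted output: output 0 ✓
Consistent faults: {U3 stuck-at-0, U3 inverted output, U4 stuck-at-0, U4 inverted output} — 4 in all.

4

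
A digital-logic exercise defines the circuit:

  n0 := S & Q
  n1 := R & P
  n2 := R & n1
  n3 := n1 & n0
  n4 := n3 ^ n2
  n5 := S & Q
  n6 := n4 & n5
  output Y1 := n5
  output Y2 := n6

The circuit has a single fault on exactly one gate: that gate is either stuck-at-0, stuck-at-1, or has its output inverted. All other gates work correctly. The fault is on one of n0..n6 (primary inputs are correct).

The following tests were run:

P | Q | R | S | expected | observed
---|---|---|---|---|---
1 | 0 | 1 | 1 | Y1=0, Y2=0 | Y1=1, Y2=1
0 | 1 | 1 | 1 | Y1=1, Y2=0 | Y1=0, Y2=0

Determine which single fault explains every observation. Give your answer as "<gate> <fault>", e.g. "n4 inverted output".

n5 inverted output

Fault-free values for test 1 (P=1, Q=0, R=1, S=1): n0=0, n1=1, n2=1, n3=0, n4=1, n5=0, n6=0, giving Y1=0, Y2=0. Observed Y1=1, Y2=1.
Test 1: faults giving observed Y1=1, Y2=1 are {n5 stuck-at-1, n5 inverted output}.
Test 2 (P=0, Q=1, R=1, S=1): fault-free n0=1, n1=0, n2=0, n3=0, n4=0, n5=1, n6=0 → Y1=1, Y2=0; observed Y1=0, Y2=0. Eliminates n5 stuck-at-1.
Only n5 inverted output is consistent with every test.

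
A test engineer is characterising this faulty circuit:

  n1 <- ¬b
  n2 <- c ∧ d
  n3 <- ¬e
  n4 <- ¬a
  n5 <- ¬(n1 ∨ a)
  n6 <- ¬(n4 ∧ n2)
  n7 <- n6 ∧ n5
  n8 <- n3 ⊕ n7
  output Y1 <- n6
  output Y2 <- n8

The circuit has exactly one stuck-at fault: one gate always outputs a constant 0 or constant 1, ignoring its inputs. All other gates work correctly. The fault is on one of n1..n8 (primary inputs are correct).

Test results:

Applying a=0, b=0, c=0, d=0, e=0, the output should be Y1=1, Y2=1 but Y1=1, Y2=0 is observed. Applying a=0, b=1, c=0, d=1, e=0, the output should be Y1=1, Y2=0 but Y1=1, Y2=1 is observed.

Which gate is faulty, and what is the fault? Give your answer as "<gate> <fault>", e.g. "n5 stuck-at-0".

n3 stuck-at-0

Fault-free values for test 1 (a=0, b=0, c=0, d=0, e=0): n1=1, n2=0, n3=1, n4=1, n5=0, n6=1, n7=0, n8=1, giving Y1=1, Y2=1. Observed Y1=1, Y2=0.
Test 1: faults giving observed Y1=1, Y2=0 are {n1 stuck-at-0, n3 stuck-at-0, n5 stuck-at-1, n7 stuck-at-1, n8 stuck-at-0}.
Test 2 (a=0, b=1, c=0, d=1, e=0): fault-free n1=0, n2=0, n3=1, n4=1, n5=1, n6=1, n7=1, n8=0 → Y1=1, Y2=0; observed Y1=1, Y2=1. Eliminates n1 stuck-at-0, n5 stuck-at-1, n7 stuck-at-1, n8 stuck-at-0.
Only n3 stuck-at-0 is consistent with every test.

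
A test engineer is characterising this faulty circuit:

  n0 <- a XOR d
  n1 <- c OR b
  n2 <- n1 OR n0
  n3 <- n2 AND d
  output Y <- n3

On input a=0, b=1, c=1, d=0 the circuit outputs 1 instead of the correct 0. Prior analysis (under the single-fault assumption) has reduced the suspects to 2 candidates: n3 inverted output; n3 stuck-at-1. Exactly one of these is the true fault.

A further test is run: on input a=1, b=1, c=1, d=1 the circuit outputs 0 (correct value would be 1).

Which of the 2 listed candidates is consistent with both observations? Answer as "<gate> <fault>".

Evaluate each candidate on input a=1, b=1, c=1, d=1:
  n3 inverted output: n0=0, n1=1, n2=1, n3=0 [inverted output] → 0 — matches
  n3 stuck-at-1: n0=0, n1=1, n2=1, n3=1 [stuck-at-1] → 1 — eliminated
Only n3 inverted output reproduces the observed 0.

n3 inverted output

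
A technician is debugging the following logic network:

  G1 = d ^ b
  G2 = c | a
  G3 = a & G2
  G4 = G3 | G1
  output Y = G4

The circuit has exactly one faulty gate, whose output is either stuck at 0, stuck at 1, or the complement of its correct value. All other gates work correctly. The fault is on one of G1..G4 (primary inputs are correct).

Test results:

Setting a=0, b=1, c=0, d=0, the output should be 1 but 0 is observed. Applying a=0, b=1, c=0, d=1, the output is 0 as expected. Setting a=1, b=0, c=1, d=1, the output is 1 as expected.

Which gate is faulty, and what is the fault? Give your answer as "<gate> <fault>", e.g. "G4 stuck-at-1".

G1 stuck-at-0

Fault-free values for test 1 (a=0, b=1, c=0, d=0): G1=1, G2=0, G3=0, G4=1, giving Y=1. Observed 0.
Test 1: faults giving observed 0 are {G1 stuck-at-0, G1 inverted output, G4 stuck-at-0, G4 inverted output}.
Test 2 (a=0, b=1, c=0, d=1): fault-free G1=0, G2=0, G3=0, G4=0 → 0; observed 0. Eliminates G1 inverted output, G4 inverted output.
Test 3 (a=1, b=0, c=1, d=1): fault-free G1=1, G2=1, G3=1, G4=1 → 1; observed 1. Eliminates G4 stuck-at-0.
Only G1 stuck-at-0 is consistent with every test.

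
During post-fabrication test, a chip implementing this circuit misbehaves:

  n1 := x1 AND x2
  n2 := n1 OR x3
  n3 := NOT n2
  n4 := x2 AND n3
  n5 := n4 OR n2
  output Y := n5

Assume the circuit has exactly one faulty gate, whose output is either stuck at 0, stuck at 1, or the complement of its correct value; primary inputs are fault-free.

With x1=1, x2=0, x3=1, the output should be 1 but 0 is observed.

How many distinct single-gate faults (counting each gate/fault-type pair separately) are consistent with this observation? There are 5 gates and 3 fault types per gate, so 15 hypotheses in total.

Fault-free: n1=0, n2=1, n3=0, n4=0, n5=1 → 1. Observed 0.
  n1: none of the 3 fault types match ✗
  n2: stuck-at-0, inverted output ✓; others ✗
  n3: none of the 3 fault types match ✗
  n4: none of the 3 fault types match ✗
  n5: stuck-at-0, inverted output ✓; others ✗
Consistent faults: {n2 stuck-at-0, n2 inverted output, n5 stuck-at-0, n5 inverted output} — 4 in all.

4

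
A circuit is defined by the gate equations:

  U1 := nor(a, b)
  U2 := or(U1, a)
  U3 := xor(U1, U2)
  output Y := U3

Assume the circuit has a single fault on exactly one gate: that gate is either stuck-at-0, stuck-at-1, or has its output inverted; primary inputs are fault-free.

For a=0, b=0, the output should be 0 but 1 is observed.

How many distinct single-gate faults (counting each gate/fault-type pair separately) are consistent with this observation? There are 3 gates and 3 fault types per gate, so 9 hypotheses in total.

Fault-free: U1=1, U2=1, U3=0 → 0. Observed 1.
  U1 stuck-at-0: output 0 ✗
  U1 stuck-at-1: output 0 ✗
  U1 inverted output: output 0 ✗
  U2 stuck-at-0: output 1 ✓
  U2 stuck-at-1: output 0 ✗
  U2 inverted output: output 1 ✓
  U3 stuck-at-0: output 0 ✗
  U3 stuck-at-1: output 1 ✓
  U3 inverted output: output 1 ✓
Consistent faults: {U2 stuck-at-0, U2 inverted output, U3 stuck-at-1, U3 inverted output} — 4 in all.

4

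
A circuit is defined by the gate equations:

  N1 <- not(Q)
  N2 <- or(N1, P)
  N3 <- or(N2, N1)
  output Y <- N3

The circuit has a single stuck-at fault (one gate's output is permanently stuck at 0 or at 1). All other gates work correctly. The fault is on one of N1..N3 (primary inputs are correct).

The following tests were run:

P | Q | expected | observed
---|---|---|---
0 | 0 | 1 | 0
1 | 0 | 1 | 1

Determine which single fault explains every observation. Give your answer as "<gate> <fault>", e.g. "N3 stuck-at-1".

Fault-free values for test 1 (P=0, Q=0): N1=1, N2=1, N3=1, giving Y=1. Observed 0.
Test 1: faults giving observed 0 are {N1 stuck-at-0, N3 stuck-at-0}.
Test 2 (P=1, Q=0): fault-free N1=1, N2=1, N3=1 → 1; observed 1. Eliminates N3 stuck-at-0.
Only N1 stuck-at-0 is consistent with every test.

N1 stuck-at-0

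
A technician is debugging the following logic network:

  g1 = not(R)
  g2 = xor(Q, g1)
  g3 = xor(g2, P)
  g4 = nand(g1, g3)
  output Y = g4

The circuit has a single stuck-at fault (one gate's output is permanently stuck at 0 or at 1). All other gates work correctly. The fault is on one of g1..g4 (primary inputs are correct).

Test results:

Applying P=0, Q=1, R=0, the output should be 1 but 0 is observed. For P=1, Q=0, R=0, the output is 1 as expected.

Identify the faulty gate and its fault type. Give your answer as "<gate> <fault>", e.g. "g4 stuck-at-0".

g2 stuck-at-1

Fault-free values for test 1 (P=0, Q=1, R=0): g1=1, g2=0, g3=0, g4=1, giving Y=1. Observed 0.
Test 1: faults giving observed 0 are {g2 stuck-at-1, g3 stuck-at-1, g4 stuck-at-0}.
Test 2 (P=1, Q=0, R=0): fault-free g1=1, g2=1, g3=0, g4=1 → 1; observed 1. Eliminates g3 stuck-at-1, g4 stuck-at-0.
Only g2 stuck-at-1 is consistent with every test.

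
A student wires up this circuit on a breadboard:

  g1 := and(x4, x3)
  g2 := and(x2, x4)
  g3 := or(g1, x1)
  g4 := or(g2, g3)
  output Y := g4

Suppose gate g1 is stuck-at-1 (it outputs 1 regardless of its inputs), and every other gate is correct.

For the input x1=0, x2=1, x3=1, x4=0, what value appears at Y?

1

Propagate with g1 forced: g1=1 [stuck-at-1], g2=0, g3=1, g4=1.
So Y = 1. (Without the fault it would be 0.)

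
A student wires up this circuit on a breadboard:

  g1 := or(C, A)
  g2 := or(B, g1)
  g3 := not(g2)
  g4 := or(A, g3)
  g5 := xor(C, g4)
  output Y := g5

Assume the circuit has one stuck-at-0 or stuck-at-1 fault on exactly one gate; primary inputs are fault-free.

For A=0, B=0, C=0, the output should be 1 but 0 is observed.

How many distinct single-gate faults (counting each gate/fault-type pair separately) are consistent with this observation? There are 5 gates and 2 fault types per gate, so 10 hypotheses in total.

Fault-free: g1=0, g2=0, g3=1, g4=1, g5=1 → 1. Observed 0.
  g1 stuck-at-0: output 1 ✗
  g1 stuck-at-1: output 0 ✓
  g2 stuck-at-0: output 1 ✗
  g2 stuck-at-1: output 0 ✓
  g3 stuck-at-0: output 0 ✓
  g3 stuck-at-1: output 1 ✗
  g4 stuck-at-0: output 0 ✓
  g4 stuck-at-1: output 1 ✗
  g5 stuck-at-0: output 0 ✓
  g5 stuck-at-1: output 1 ✗
Consistent faults: {g1 stuck-at-1, g2 stuck-at-1, g3 stuck-at-0, g4 stuck-at-0, g5 stuck-at-0} — 5 in all.

5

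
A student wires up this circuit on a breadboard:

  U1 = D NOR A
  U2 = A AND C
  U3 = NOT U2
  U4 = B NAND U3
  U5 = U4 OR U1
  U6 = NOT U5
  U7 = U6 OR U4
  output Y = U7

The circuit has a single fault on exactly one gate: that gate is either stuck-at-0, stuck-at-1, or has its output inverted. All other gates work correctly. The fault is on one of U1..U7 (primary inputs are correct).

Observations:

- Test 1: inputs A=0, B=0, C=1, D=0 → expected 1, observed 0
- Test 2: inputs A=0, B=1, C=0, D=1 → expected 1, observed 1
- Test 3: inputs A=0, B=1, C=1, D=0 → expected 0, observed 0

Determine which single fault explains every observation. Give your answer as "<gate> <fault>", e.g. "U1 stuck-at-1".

Fault-free values for test 1 (A=0, B=0, C=1, D=0): U1=1, U2=0, U3=1, U4=1, U5=1, U6=0, U7=1, giving Y=1. Observed 0.
Test 1: faults giving observed 0 are {U4 stuck-at-0, U4 inverted output, U7 stuck-at-0, U7 inverted output}.
Test 2 (A=0, B=1, C=0, D=1): fault-free U1=0, U2=0, U3=1, U4=0, U5=0, U6=1, U7=1 → 1; observed 1. Eliminates U7 stuck-at-0, U7 inverted output.
Test 3 (A=0, B=1, C=1, D=0): fault-free U1=1, U2=0, U3=1, U4=0, U5=1, U6=0, U7=0 → 0; observed 0. Eliminates U4 inverted output.
Only U4 stuck-at-0 is consistent with every test.

U4 stuck-at-0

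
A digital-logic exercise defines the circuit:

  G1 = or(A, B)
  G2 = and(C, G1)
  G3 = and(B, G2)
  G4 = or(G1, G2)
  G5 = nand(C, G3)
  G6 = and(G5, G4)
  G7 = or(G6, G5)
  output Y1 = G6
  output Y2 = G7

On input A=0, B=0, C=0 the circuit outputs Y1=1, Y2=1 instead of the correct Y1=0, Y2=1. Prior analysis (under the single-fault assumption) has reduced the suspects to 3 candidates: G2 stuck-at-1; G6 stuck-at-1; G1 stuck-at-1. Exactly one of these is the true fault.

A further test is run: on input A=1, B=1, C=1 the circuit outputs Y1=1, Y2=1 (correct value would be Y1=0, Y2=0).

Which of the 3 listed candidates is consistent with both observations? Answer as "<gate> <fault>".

G6 stuck-at-1

Evaluate each candidate on input A=1, B=1, C=1:
  G2 stuck-at-1: G1=1, G2=1 [stuck-at-1], G3=1, G4=1, G5=0, G6=0, G7=0 → Y1=0, Y2=0 — eliminated
  G6 stuck-at-1: G1=1, G2=1, G3=1, G4=1, G5=0, G6=1 [stuck-at-1], G7=1 → Y1=1, Y2=1 — matches
  G1 stuck-at-1: G1=1 [stuck-at-1], G2=1, G3=1, G4=1, G5=0, G6=0, G7=0 → Y1=0, Y2=0 — eliminated
Only G6 stuck-at-1 reproduces the observed Y1=1, Y2=1.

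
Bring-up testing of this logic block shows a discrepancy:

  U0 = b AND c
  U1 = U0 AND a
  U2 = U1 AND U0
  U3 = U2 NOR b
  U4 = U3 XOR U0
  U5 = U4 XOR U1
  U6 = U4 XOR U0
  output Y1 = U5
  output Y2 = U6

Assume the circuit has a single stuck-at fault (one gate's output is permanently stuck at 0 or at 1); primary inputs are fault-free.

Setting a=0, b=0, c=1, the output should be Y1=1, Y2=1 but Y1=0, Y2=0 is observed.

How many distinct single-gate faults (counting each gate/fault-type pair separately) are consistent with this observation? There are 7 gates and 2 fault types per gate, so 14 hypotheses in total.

Fault-free: U0=0, U1=0, U2=0, U3=1, U4=1, U5=1, U6=1 → Y1=1, Y2=1. Observed Y1=0, Y2=0.
  U0 stuck-at-0: output Y1=1, Y2=1 ✗
  U0 stuck-at-1: output Y1=0, Y2=1 ✗
  U1 stuck-at-0: output Y1=1, Y2=1 ✗
  U1 stuck-at-1: output Y1=0, Y2=1 ✗
  U2 stuck-at-0: output Y1=1, Y2=1 ✗
  U2 stuck-at-1: output Y1=0, Y2=0 ✓
  U3 stuck-at-0: output Y1=0, Y2=0 ✓
  U3 stuck-at-1: output Y1=1, Y2=1 ✗
  U4 stuck-at-0: output Y1=0, Y2=0 ✓
  U4 stuck-at-1: output Y1=1, Y2=1 ✗
  U5 stuck-at-0: output Y1=0, Y2=1 ✗
  U5 stuck-at-1: output Y1=1, Y2=1 ✗
  U6 stuck-at-0: output Y1=1, Y2=0 ✗
  U6 stuck-at-1: output Y1=1, Y2=1 ✗
Consistent faults: {U2 stuck-at-1, U3 stuck-at-0, U4 stuck-at-0} — 3 in all.

3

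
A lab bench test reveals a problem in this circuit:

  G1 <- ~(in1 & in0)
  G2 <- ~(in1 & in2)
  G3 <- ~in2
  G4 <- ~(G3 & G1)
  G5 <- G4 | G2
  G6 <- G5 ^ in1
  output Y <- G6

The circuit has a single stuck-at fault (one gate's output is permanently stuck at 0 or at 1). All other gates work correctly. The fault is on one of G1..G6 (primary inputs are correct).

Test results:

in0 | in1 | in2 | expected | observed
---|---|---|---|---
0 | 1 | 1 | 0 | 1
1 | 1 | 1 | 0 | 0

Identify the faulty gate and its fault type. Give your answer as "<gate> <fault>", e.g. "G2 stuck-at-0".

G3 stuck-at-1

Fault-free values for test 1 (in0=0, in1=1, in2=1): G1=1, G2=0, G3=0, G4=1, G5=1, G6=0, giving Y=0. Observed 1.
Test 1: faults giving observed 1 are {G3 stuck-at-1, G4 stuck-at-0, G5 stuck-at-0, G6 stuck-at-1}.
Test 2 (in0=1, in1=1, in2=1): fault-free G1=0, G2=0, G3=0, G4=1, G5=1, G6=0 → 0; observed 0. Eliminates G4 stuck-at-0, G5 stuck-at-0, G6 stuck-at-1.
Only G3 stuck-at-1 is consistent with every test.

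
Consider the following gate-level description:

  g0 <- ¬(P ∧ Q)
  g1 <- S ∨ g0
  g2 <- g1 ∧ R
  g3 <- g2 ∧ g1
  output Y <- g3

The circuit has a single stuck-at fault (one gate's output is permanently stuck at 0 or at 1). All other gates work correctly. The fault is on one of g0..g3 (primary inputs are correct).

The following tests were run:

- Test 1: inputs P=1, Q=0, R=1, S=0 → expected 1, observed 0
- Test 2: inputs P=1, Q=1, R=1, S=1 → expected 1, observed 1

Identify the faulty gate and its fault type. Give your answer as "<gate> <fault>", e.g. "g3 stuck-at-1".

g0 stuck-at-0

Fault-free values for test 1 (P=1, Q=0, R=1, S=0): g0=1, g1=1, g2=1, g3=1, giving Y=1. Observed 0.
Test 1: faults giving observed 0 are {g0 stuck-at-0, g1 stuck-at-0, g2 stuck-at-0, g3 stuck-at-0}.
Test 2 (P=1, Q=1, R=1, S=1): fault-free g0=0, g1=1, g2=1, g3=1 → 1; observed 1. Eliminates g1 stuck-at-0, g2 stuck-at-0, g3 stuck-at-0.
Only g0 stuck-at-0 is consistent with every test.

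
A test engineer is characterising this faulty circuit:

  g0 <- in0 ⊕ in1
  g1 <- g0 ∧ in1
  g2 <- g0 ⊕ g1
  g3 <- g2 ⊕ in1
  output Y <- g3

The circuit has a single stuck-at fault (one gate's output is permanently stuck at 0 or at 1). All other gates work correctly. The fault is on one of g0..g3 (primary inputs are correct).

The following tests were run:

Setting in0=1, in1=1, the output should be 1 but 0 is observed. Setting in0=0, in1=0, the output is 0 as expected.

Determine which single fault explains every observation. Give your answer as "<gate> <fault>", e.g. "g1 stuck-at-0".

g3 stuck-at-0

Fault-free values for test 1 (in0=1, in1=1): g0=0, g1=0, g2=0, g3=1, giving Y=1. Observed 0.
Test 1: faults giving observed 0 are {g1 stuck-at-1, g2 stuck-at-1, g3 stuck-at-0}.
Test 2 (in0=0, in1=0): fault-free g0=0, g1=0, g2=0, g3=0 → 0; observed 0. Eliminates g1 stuck-at-1, g2 stuck-at-1.
Only g3 stuck-at-0 is consistent with every test.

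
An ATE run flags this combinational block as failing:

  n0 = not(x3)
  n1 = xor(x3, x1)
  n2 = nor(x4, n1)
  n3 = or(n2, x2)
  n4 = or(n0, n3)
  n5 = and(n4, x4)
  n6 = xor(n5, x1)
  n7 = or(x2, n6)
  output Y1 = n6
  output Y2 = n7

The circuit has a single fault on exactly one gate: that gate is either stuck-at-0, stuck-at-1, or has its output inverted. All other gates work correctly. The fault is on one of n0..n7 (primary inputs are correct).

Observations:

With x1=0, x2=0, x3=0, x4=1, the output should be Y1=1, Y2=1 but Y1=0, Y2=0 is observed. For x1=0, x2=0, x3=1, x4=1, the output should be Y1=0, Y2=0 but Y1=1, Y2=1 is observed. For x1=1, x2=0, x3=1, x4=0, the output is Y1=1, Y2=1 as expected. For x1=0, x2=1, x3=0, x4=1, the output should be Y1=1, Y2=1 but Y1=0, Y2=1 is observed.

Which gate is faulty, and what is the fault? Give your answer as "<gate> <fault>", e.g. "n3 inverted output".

n4 inverted output

Fault-free values for test 1 (x1=0, x2=0, x3=0, x4=1): n0=1, n1=0, n2=0, n3=0, n4=1, n5=1, n6=1, n7=1, giving Y1=1, Y2=1. Observed Y1=0, Y2=0.
Test 1: faults giving observed Y1=0, Y2=0 are {n0 stuck-at-0, n0 inverted output, n4 stuck-at-0, n4 inverted output, n5 stuck-at-0, n5 inverted output, n6 stuck-at-0, n6 inverted output}.
Test 2 (x1=0, x2=0, x3=1, x4=1): fault-free n0=0, n1=1, n2=0, n3=0, n4=0, n5=0, n6=0, n7=0 → Y1=0, Y2=0; observed Y1=1, Y2=1. Eliminates n0 stuck-at-0, n4 stuck-at-0, n5 stuck-at-0, n6 stuck-at-0.
Test 3 (x1=1, x2=0, x3=1, x4=0): fault-free n0=0, n1=0, n2=1, n3=1, n4=1, n5=0, n6=1, n7=1 → Y1=1, Y2=1; observed Y1=1, Y2=1. Eliminates n5 inverted output, n6 inverted output.
Test 4 (x1=0, x2=1, x3=0, x4=1): fault-free n0=1, n1=0, n2=0, n3=1, n4=1, n5=1, n6=1, n7=1 → Y1=1, Y2=1; observed Y1=0, Y2=1. Eliminates n0 inverted output.
Only n4 inverted output is consistent with every test.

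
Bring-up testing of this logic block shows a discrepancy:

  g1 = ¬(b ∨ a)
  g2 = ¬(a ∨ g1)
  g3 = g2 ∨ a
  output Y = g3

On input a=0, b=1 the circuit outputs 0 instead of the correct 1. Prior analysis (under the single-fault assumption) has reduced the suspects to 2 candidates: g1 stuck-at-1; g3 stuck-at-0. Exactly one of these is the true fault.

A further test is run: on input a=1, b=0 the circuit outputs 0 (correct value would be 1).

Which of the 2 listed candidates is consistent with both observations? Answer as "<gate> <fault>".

g3 stuck-at-0

Evaluate each candidate on input a=1, b=0:
  g1 stuck-at-1: g1=1 [stuck-at-1], g2=0, g3=1 → 1 — eliminated
  g3 stuck-at-0: g1=0, g2=0, g3=0 [stuck-at-0] → 0 — matches
Only g3 stuck-at-0 reproduces the observed 0.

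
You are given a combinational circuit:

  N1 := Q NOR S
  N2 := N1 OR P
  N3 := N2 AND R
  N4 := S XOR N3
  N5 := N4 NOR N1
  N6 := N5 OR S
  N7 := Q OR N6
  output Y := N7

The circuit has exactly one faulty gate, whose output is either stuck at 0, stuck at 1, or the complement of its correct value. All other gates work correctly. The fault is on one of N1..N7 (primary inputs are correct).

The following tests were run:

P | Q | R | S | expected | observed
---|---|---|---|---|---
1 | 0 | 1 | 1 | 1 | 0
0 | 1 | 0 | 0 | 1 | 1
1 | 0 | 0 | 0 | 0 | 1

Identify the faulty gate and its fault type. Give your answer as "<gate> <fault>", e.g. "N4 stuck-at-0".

N6 inverted output

Fault-free values for test 1 (P=1, Q=0, R=1, S=1): N1=0, N2=1, N3=1, N4=0, N5=1, N6=1, N7=1, giving Y=1. Observed 0.
Test 1: faults giving observed 0 are {N6 stuck-at-0, N6 inverted output, N7 stuck-at-0, N7 inverted output}.
Test 2 (P=0, Q=1, R=0, S=0): fault-free N1=0, N2=0, N3=0, N4=0, N5=1, N6=1, N7=1 → 1; observed 1. Eliminates N7 stuck-at-0, N7 inverted output.
Test 3 (P=1, Q=0, R=0, S=0): fault-free N1=1, N2=1, N3=0, N4=0, N5=0, N6=0, N7=0 → 0; observed 1. Eliminates N6 stuck-at-0.
Only N6 inverted output is consistent with every test.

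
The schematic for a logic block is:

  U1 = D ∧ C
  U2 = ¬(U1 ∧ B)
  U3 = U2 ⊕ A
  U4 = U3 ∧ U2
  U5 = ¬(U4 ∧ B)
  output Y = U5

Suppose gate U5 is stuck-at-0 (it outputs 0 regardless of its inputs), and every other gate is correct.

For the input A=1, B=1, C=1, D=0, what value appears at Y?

Propagate with U5 forced: U1=0, U2=1, U3=0, U4=0, U5=0 [stuck-at-0].
So Y = 0. (Without the fault it would be 1.)

0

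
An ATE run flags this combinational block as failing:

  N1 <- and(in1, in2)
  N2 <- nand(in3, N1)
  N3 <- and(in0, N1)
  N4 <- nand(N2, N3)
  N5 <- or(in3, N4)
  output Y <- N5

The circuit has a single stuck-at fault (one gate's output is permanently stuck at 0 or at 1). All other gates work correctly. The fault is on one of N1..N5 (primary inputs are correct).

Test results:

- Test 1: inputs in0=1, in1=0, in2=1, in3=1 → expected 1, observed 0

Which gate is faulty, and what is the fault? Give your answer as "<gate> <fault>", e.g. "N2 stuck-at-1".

N5 stuck-at-0

Fault-free values for test 1 (in0=1, in1=0, in2=1, in3=1): N1=0, N2=1, N3=0, N4=1, N5=1, giving Y=1. Observed 0.
Test 1: faults giving observed 0 are {N5 stuck-at-0}.
Only N5 stuck-at-0 is consistent with every test.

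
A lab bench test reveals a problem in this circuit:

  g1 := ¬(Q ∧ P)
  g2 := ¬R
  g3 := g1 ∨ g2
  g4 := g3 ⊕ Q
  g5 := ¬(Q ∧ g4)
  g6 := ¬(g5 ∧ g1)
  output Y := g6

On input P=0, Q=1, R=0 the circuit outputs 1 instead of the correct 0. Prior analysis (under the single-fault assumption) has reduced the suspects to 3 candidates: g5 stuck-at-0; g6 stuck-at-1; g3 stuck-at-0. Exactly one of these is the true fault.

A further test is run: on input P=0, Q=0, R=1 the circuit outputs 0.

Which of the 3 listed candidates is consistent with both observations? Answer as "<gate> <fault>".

Evaluate each candidate on input P=0, Q=0, R=1:
  g5 stuck-at-0: g1=1, g2=0, g3=1, g4=1, g5=0 [stuck-at-0], g6=1 → 1 — eliminated
  g6 stuck-at-1: g1=1, g2=0, g3=1, g4=1, g5=1, g6=1 [stuck-at-1] → 1 — eliminated
  g3 stuck-at-0: g1=1, g2=0, g3=0 [stuck-at-0], g4=0, g5=1, g6=0 → 0 — matches
Only g3 stuck-at-0 reproduces the observed 0.

g3 stuck-at-0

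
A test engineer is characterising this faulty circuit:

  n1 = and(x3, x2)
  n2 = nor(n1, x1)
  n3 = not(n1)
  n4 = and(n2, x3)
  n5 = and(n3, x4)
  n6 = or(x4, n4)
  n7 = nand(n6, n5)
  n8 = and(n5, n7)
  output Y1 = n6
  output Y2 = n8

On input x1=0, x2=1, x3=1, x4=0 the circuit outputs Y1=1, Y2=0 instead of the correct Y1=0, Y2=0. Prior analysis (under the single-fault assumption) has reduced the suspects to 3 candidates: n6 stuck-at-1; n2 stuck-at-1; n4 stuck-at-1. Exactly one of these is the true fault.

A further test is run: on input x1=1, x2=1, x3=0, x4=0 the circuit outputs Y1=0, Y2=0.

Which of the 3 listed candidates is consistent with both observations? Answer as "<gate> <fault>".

n2 stuck-at-1

Evaluate each candidate on input x1=1, x2=1, x3=0, x4=0:
  n6 stuck-at-1: n1=0, n2=0, n3=1, n4=0, n5=0, n6=1 [stuck-at-1], n7=1, n8=0 → Y1=1, Y2=0 — eliminated
  n2 stuck-at-1: n1=0, n2=1 [stuck-at-1], n3=1, n4=0, n5=0, n6=0, n7=1, n8=0 → Y1=0, Y2=0 — matches
  n4 stuck-at-1: n1=0, n2=0, n3=1, n4=1 [stuck-at-1], n5=0, n6=1, n7=1, n8=0 → Y1=1, Y2=0 — eliminated
Only n2 stuck-at-1 reproduces the observed Y1=0, Y2=0.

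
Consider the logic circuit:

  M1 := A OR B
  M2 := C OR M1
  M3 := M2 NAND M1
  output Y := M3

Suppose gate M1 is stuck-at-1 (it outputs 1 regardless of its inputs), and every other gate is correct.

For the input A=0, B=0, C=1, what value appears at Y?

0

Propagate with M1 forced: M1=1 [stuck-at-1], M2=1, M3=0.
So Y = 0. (Without the fault it would be 1.)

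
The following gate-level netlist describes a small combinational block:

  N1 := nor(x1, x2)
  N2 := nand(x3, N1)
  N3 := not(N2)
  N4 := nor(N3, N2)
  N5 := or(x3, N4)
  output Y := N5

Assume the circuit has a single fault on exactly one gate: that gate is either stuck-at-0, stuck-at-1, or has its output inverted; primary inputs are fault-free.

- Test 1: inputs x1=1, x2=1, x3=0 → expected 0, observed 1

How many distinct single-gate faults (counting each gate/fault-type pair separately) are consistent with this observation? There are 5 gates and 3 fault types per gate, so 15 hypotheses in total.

4

Fault-free: N1=0, N2=1, N3=0, N4=0, N5=0 → 0. Observed 1.
  N1: none of the 3 fault types match ✗
  N2: none of the 3 fault types match ✗
  N3: none of the 3 fault types match ✗
  N4: stuck-at-1, inverted output ✓; others ✗
  N5: stuck-at-1, inverted output ✓; others ✗
Consistent faults: {N4 stuck-at-1, N4 inverted output, N5 stuck-at-1, N5 inverted output} — 4 in all.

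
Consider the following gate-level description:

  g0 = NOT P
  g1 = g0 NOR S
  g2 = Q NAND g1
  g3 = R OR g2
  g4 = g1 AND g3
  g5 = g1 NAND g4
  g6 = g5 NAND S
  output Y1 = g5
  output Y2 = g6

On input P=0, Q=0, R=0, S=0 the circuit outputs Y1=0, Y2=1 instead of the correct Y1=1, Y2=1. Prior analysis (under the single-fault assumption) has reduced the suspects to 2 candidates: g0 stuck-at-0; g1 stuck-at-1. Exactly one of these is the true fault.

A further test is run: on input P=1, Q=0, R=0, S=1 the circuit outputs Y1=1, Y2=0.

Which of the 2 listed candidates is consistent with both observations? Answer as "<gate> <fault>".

g0 stuck-at-0

Evaluate each candidate on input P=1, Q=0, R=0, S=1:
  g0 stuck-at-0: g0=0 [stuck-at-0], g1=0, g2=1, g3=1, g4=0, g5=1, g6=0 → Y1=1, Y2=0 — matches
  g1 stuck-at-1: g0=0, g1=1 [stuck-at-1], g2=1, g3=1, g4=1, g5=0, g6=1 → Y1=0, Y2=1 — eliminated
Only g0 stuck-at-0 reproduces the observed Y1=1, Y2=0.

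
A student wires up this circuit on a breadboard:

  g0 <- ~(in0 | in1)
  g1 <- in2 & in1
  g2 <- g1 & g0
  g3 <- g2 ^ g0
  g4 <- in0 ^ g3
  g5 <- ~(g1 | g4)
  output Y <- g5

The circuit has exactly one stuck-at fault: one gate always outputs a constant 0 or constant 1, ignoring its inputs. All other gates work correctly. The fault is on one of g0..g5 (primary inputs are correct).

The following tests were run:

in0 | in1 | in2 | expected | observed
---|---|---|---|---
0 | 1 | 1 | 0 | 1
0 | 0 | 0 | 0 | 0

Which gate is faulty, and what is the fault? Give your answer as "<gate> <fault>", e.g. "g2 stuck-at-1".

Fault-free values for test 1 (in0=0, in1=1, in2=1): g0=0, g1=1, g2=0, g3=0, g4=0, g5=0, giving Y=0. Observed 1.
Test 1: faults giving observed 1 are {g1 stuck-at-0, g5 stuck-at-1}.
Test 2 (in0=0, in1=0, in2=0): fault-free g0=1, g1=0, g2=0, g3=1, g4=1, g5=0 → 0; observed 0. Eliminates g5 stuck-at-1.
Only g1 stuck-at-0 is consistent with every test.

g1 stuck-at-0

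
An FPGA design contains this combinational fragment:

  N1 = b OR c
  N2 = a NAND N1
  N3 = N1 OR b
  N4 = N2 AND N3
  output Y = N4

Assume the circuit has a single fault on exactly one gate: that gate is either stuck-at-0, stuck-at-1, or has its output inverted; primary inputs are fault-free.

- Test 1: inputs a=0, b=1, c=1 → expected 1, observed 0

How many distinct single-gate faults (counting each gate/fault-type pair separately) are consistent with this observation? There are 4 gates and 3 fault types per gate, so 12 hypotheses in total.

Fault-free: N1=1, N2=1, N3=1, N4=1 → 1. Observed 0.
  N1 stuck-at-0: output 1 ✗
  N1 stuck-at-1: output 1 ✗
  N1 inverted output: output 1 ✗
  N2 stuck-at-0: output 0 ✓
  N2 stuck-at-1: output 1 ✗
  N2 inverted output: output 0 ✓
  N3 stuck-at-0: output 0 ✓
  N3 stuck-at-1: output 1 ✗
  N3 inverted output: output 0 ✓
  N4 stuck-at-0: output 0 ✓
  N4 stuck-at-1: output 1 ✗
  N4 inverted output: output 0 ✓
Consistent faults: {N2 stuck-at-0, N2 inverted output, N3 stuck-at-0, N3 inverted output, N4 stuck-at-0, N4 inverted output} — 6 in all.

6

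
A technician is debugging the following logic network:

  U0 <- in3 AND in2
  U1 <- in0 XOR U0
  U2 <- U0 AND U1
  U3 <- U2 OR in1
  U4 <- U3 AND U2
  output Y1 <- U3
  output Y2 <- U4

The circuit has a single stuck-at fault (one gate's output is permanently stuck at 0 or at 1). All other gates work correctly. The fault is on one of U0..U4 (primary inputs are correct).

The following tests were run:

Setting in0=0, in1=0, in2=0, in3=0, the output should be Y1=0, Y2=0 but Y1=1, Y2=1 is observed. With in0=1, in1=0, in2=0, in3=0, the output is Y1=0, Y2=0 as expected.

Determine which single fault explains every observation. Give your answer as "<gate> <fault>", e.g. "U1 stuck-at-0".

Fault-free values for test 1 (in0=0, in1=0, in2=0, in3=0): U0=0, U1=0, U2=0, U3=0, U4=0, giving Y1=0, Y2=0. Observed Y1=1, Y2=1.
Test 1: faults giving observed Y1=1, Y2=1 are {U0 stuck-at-1, U2 stuck-at-1}.
Test 2 (in0=1, in1=0, in2=0, in3=0): fault-free U0=0, U1=1, U2=0, U3=0, U4=0 → Y1=0, Y2=0; observed Y1=0, Y2=0. Eliminates U2 stuck-at-1.
Only U0 stuck-at-1 is consistent with every test.

U0 stuck-at-1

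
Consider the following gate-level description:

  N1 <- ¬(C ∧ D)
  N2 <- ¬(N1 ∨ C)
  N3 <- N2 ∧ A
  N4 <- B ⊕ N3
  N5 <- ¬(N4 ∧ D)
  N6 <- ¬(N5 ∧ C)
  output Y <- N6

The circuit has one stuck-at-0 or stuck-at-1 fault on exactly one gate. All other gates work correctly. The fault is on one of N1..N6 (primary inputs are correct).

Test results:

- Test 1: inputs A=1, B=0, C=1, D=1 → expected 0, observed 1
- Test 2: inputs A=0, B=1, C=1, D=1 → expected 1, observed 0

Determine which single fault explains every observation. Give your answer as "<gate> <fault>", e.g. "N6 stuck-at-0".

Fault-free values for test 1 (A=1, B=0, C=1, D=1): N1=0, N2=0, N3=0, N4=0, N5=1, N6=0, giving Y=0. Observed 1.
Test 1: faults giving observed 1 are {N2 stuck-at-1, N3 stuck-at-1, N4 stuck-at-1, N5 stuck-at-0, N6 stuck-at-1}.
Test 2 (A=0, B=1, C=1, D=1): fault-free N1=0, N2=0, N3=0, N4=1, N5=0, N6=1 → 1; observed 0. Eliminates N2 stuck-at-1, N4 stuck-at-1, N5 stuck-at-0, N6 stuck-at-1.
Only N3 stuck-at-1 is consistent with every test.

N3 stuck-at-1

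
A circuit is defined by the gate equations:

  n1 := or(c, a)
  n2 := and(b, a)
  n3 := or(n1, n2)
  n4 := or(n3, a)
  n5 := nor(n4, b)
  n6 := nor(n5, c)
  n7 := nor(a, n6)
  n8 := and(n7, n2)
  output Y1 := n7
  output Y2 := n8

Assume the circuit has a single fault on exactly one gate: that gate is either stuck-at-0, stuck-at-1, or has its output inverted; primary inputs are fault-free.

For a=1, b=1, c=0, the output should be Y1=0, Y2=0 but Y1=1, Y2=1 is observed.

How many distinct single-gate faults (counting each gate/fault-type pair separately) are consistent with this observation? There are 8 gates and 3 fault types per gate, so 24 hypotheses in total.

2

Fault-free: n1=1, n2=1, n3=1, n4=1, n5=0, n6=1, n7=0, n8=0 → Y1=0, Y2=0. Observed Y1=1, Y2=1.
  n1: none of the 3 fault types match ✗
  n2: none of the 3 fault types match ✗
  n3: none of the 3 fault types match ✗
  n4: none of the 3 fault types match ✗
  n5: none of the 3 fault types match ✗
  n6: none of the 3 fault types match ✗
  n7: stuck-at-1, inverted output ✓; others ✗
  n8: none of the 3 fault types match ✗
Consistent faults: {n7 stuck-at-1, n7 inverted output} — 2 in all.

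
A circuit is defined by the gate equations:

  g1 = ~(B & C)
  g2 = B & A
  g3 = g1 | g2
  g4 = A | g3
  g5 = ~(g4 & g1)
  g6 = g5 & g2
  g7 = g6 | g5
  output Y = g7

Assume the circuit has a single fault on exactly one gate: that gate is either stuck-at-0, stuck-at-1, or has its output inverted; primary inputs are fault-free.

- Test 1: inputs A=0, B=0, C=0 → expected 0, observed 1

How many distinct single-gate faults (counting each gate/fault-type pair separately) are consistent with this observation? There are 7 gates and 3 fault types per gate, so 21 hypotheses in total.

Fault-free: g1=1, g2=0, g3=1, g4=1, g5=0, g6=0, g7=0 → 0. Observed 1.
  g1: stuck-at-0, inverted output ✓; others ✗
  g2: none of the 3 fault types match ✗
  g3: stuck-at-0, inverted output ✓; others ✗
  g4: stuck-at-0, inverted output ✓; others ✗
  g5: stuck-at-1, inverted output ✓; others ✗
  g6: stuck-at-1, inverted output ✓; others ✗
  g7: stuck-at-1, inverted output ✓; others ✗
Consistent faults: {g1 stuck-at-0, g1 inverted output, g3 stuck-at-0, g3 inverted output, g4 stuck-at-0, g4 inverted output, g5 stuck-at-1, g5 inverted output, g6 stuck-at-1, g6 inverted output, g7 stuck-at-1, g7 inverted output} — 12 in all.

12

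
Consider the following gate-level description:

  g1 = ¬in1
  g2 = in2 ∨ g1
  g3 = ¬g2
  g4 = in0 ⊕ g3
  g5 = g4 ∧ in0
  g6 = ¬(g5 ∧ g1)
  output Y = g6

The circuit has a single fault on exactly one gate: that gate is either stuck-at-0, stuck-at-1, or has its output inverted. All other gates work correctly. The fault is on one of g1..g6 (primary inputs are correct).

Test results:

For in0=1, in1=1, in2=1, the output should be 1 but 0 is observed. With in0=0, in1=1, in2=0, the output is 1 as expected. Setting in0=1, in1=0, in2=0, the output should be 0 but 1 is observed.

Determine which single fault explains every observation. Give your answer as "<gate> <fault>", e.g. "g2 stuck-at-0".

Fault-free values for test 1 (in0=1, in1=1, in2=1): g1=0, g2=1, g3=0, g4=1, g5=1, g6=1, giving Y=1. Observed 0.
Test 1: faults giving observed 0 are {g1 stuck-at-1, g1 inverted output, g6 stuck-at-0, g6 inverted output}.
Test 2 (in0=0, in1=1, in2=0): fault-free g1=0, g2=0, g3=1, g4=1, g5=0, g6=1 → 1; observed 1. Eliminates g6 stuck-at-0, g6 inverted output.
Test 3 (in0=1, in1=0, in2=0): fault-free g1=1, g2=1, g3=0, g4=1, g5=1, g6=0 → 0; observed 1. Eliminates g1 stuck-at-1.
Only g1 inverted output is consistent with every test.

g1 inverted output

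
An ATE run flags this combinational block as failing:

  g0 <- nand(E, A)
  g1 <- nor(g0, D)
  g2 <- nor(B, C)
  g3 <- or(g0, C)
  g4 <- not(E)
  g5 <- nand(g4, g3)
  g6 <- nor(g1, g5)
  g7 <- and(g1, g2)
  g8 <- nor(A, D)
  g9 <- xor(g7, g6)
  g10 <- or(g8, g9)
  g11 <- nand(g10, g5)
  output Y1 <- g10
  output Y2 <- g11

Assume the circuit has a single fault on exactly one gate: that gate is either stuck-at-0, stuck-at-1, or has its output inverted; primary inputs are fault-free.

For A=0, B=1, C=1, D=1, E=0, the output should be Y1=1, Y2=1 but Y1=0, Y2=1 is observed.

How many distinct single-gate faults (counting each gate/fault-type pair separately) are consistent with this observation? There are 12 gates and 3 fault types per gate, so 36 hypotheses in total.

Fault-free: g0=1, g1=0, g2=0, g3=1, g4=1, g5=0, g6=1, g7=0, g8=0, g9=1, g10=1, g11=1 → Y1=1, Y2=1. Observed Y1=0, Y2=1.
  g0: none of the 3 fault types match ✗
  g1: stuck-at-1, inverted output ✓; others ✗
  g2: none of the 3 fault types match ✗
  g3: stuck-at-0, inverted output ✓; others ✗
  g4: stuck-at-0, inverted output ✓; others ✗
  g5: stuck-at-1, inverted output ✓; others ✗
  g6: stuck-at-0, inverted output ✓; others ✗
  g7: stuck-at-1, inverted output ✓; others ✗
  g8: none of the 3 fault types match ✗
  g9: stuck-at-0, inverted output ✓; others ✗
  g10: stuck-at-0, inverted output ✓; others ✗
  g11: none of the 3 fault types match ✗
Consistent faults: {g1 stuck-at-1, g1 inverted output, g3 stuck-at-0, g3 inverted output, g4 stuck-at-0, g4 inverted output, g5 stuck-at-1, g5 inverted output, g6 stuck-at-0, g6 inverted output, g7 stuck-at-1, g7 inverted output, g9 stuck-at-0, g9 inverted output, g10 stuck-at-0, g10 inverted output} — 16 in all.

16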